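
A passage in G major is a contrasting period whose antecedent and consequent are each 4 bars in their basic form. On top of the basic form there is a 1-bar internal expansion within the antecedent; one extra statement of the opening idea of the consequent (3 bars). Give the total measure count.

Basic contrasting period: 4 + 4 = 8 bars.
8 (basic form) + 1 (internal expansion) + 3 (extra statement) = 12.

12 measures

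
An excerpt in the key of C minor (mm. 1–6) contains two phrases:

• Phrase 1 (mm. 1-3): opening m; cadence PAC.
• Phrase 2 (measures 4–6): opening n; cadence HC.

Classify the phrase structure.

The second phrase closes with a half cadence, which is not stronger than the first phrase's perfect authentic cadence; without a weak→strong cadential pair there is no antecedent–consequent relationship, so this is a phrase group rather than a period.

phrase group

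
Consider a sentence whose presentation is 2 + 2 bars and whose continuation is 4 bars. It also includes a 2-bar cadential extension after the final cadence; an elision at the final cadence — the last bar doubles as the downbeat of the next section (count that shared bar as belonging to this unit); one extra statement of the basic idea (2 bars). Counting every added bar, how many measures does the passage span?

Basic sentence: 2 + 2 + 4 = 8 bars.
8 (basic form) + 2 (cadential extension) + 2 (extra statement) = 12.
The elision shares a bar with the next section but does not change this unit's count.

12 measures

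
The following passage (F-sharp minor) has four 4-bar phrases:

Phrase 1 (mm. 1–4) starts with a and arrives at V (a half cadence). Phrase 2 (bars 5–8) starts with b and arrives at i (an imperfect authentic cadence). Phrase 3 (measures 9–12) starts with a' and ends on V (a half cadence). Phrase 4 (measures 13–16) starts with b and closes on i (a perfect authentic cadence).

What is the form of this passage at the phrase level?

Four phrases in two halves: the first half (mm. 1–8) ends with an imperfect authentic cadence, the second (bars 9–16) with a perfect authentic cadence — a large antecedent–consequent pair, i.e. a double period.
Phrase 3 begins with the same material as phrase 1, making it parallel.

parallel double period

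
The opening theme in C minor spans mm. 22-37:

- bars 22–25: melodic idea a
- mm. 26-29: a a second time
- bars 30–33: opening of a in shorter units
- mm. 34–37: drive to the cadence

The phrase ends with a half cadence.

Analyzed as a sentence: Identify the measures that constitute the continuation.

measures 30–37

After the presentation (mm. 22–29), the continuation covers the fragmentation through the cadence: bars 30-37.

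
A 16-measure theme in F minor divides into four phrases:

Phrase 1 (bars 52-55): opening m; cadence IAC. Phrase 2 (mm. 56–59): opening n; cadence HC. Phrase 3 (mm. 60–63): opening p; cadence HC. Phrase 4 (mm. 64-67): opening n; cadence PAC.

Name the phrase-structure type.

contrasting double period

Four phrases in two halves: the first half (bars 52–59) ends with a half cadence, the second (mm. 60-67) with a perfect authentic cadence — a large antecedent–consequent pair, i.e. a double period.
Phrase 3 begins with different material from phrase 1, making it contrasting.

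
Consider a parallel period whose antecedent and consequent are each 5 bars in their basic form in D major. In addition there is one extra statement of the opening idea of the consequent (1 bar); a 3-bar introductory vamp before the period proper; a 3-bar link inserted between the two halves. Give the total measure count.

Basic parallel period: 5 + 5 = 10 bars.
10 (basic form) + 1 (extra statement) + 3 (introduction) + 3 (link) = 17.

17 measures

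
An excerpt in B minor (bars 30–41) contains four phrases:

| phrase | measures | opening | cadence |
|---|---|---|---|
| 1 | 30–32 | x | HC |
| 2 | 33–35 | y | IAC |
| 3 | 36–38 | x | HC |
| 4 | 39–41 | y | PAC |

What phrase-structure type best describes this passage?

parallel double period

Four phrases in two halves: the first half (mm. 30–35) ends with an imperfect authentic cadence, the second (measures 36–41) with a perfect authentic cadence — a large antecedent–consequent pair, i.e. a double period.
Phrase 3 begins with the same material as phrase 1, making it parallel.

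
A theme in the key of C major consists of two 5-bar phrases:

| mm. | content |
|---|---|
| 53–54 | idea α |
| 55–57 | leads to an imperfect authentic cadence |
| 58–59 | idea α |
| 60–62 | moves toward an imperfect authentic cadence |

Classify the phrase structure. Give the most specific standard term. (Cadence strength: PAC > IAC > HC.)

Both phrases have the same opening (α) and the same cadence (imperfect authentic cadence): the second is a restatement, not a consequent, so this is a repeated phrase rather than a period.

repeated phrase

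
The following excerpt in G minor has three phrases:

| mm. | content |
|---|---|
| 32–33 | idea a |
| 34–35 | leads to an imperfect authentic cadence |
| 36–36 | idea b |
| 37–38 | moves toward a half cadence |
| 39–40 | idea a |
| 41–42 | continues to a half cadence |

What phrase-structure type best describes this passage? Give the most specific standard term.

The final phrase closes with a half cadence, which is not stronger than the preceding half cadence; the 3 phrases lack an overall antecedent–consequent design and so form a phrase group.

phrase group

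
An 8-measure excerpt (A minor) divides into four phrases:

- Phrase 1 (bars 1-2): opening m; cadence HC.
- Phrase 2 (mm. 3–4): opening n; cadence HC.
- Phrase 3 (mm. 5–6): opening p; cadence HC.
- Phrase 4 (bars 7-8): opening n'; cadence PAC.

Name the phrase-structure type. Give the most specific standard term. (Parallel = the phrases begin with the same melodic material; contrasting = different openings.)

Four phrases in two halves: the first half (bars 1-4) ends with a half cadence, the second (mm. 5–8) with a perfect authentic cadence — a large antecedent–consequent pair, i.e. a double period.
Phrase 3 begins with different material from phrase 1, making it contrasting.

contrasting double period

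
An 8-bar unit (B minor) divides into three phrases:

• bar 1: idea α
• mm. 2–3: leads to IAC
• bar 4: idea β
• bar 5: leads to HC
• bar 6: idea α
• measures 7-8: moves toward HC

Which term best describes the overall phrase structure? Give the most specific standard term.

phrase group

The final phrase closes with a half cadence, which is not stronger than the preceding half cadence; the 3 phrases lack an overall antecedent–consequent design and so form a phrase group.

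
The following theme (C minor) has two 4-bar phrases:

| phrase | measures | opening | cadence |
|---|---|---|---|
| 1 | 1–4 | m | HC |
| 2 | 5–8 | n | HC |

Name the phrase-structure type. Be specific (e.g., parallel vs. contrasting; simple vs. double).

The second phrase closes with a half cadence, which is not stronger than the first phrase's half cadence; without a weak→strong cadential pair there is no antecedent–consequent relationship, so this is a phrase group rather than a period.

phrase group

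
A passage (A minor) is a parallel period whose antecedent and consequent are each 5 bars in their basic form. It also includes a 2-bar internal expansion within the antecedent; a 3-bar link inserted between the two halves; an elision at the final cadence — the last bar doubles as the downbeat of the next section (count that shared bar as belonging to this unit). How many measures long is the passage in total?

Basic parallel period: 5 + 5 = 10 bars.
10 (basic form) + 2 (internal expansion) + 3 (link) = 15.
The elision shares a bar with the next section but does not change this unit's count.

15 measures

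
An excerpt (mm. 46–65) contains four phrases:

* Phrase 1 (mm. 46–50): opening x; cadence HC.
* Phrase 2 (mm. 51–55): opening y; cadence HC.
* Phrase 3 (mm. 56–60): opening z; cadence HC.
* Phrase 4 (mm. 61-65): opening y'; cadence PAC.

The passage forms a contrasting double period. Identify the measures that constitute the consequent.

measures 56–65

In a double period the four phrases pair into a large antecedent (phrases 1–2, ending half cadence) and a large consequent (phrases 3–4, ending perfect authentic cadence). The consequent spans mm. 56-65.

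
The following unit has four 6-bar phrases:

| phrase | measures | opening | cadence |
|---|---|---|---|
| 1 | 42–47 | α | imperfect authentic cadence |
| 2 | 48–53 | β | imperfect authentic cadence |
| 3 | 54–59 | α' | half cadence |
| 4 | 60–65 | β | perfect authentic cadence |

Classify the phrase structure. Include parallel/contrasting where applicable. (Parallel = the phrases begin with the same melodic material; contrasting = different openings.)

Four phrases in two halves: the first half (mm. 42-53) ends with an imperfect authentic cadence, the second (mm. 54–65) with a perfect authentic cadence — a large antecedent–consequent pair, i.e. a double period.
Phrase 3 begins with the same material as phrase 1, making it parallel.

parallel double period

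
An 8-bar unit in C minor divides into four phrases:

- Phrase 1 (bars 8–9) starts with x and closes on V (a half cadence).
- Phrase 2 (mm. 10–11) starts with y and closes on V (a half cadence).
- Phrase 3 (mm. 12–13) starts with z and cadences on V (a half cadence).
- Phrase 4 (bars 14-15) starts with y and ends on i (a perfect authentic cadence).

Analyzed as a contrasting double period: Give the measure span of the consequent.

In a double period the four phrases pair into a large antecedent (phrases 1–2, ending half cadence) and a large consequent (phrases 3–4, ending perfect authentic cadence). The consequent spans mm. 12–15.

measures 12–15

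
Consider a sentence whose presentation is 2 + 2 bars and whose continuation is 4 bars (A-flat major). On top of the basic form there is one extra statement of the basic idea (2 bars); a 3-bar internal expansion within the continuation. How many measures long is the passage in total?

13 measures

Basic sentence: 2 + 2 + 4 = 8 bars.
8 (basic form) + 2 (extra statement) + 3 (internal expansion) = 13.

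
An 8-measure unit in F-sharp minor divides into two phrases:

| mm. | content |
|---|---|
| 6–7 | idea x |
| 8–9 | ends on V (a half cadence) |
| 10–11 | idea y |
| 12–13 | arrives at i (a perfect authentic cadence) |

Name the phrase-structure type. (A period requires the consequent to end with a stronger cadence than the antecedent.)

Phrase 1 ends with a half cadence (weaker) and phrase 2 with a perfect authentic cadence (stronger): antecedent + consequent = a period.
The two phrases open with different material (x / y), so the period is contrasting.

contrasting period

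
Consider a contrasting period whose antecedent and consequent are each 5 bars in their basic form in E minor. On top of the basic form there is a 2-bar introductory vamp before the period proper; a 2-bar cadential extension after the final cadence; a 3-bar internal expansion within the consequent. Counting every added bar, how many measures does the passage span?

Basic contrasting period: 5 + 5 = 10 bars.
10 (basic form) + 2 (introduction) + 2 (cadential extension) + 3 (internal expansion) = 17.

17 measures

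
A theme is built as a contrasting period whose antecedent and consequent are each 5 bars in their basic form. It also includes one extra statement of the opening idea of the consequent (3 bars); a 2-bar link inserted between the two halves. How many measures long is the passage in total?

Basic contrasting period: 5 + 5 = 10 bars.
10 (basic form) + 3 (extra statement) + 2 (link) = 15.

15 measures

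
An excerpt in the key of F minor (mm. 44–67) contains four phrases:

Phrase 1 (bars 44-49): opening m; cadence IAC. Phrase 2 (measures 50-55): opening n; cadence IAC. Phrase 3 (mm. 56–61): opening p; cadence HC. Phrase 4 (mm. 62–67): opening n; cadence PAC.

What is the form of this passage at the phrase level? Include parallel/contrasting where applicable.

contrasting double period

Four phrases in two halves: the first half (measures 44-55) ends with an imperfect authentic cadence, the second (mm. 56-67) with a perfect authentic cadence — a large antecedent–consequent pair, i.e. a double period.
Phrase 3 begins with different material from phrase 1, making it contrasting.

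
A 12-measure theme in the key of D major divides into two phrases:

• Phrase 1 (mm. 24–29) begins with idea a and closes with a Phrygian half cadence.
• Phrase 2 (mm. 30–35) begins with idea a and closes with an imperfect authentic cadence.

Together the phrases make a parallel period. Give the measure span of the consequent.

measures 30–35

The phrase ending with the weaker cadence (Phrygian half cadence) is the antecedent; the one ending more conclusively (imperfect authentic cadence) is the consequent. The consequent is measures 30–35.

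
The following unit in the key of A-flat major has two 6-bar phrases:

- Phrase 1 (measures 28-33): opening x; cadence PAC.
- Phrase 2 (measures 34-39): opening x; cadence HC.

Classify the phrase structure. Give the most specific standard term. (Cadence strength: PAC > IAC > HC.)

phrase group

The second phrase closes with a half cadence, which is not stronger than the first phrase's perfect authentic cadence; without a weak→strong cadential pair there is no antecedent–consequent relationship, so this is a phrase group rather than a period.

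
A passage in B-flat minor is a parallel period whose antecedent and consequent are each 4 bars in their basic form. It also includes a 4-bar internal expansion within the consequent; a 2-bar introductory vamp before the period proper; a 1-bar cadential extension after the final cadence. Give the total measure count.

Basic parallel period: 4 + 4 = 8 bars.
8 (basic form) + 4 (internal expansion) + 2 (introduction) + 1 (cadential extension) = 15.

15 measures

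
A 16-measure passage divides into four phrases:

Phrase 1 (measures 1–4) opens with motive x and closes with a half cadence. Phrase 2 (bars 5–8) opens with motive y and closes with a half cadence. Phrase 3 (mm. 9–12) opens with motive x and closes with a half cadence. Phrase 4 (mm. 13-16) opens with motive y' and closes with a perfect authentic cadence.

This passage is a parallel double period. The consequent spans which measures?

In a double period the four phrases pair into a large antecedent (phrases 1–2, ending half cadence) and a large consequent (phrases 3–4, ending perfect authentic cadence). The consequent spans mm. 9–16.

measures 9–16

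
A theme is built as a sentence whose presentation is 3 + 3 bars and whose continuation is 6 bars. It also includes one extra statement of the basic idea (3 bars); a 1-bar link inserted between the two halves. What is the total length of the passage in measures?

16 measures

Basic sentence: 3 + 3 + 6 = 12 bars.
12 (basic form) + 3 (extra statement) + 1 (link) = 16.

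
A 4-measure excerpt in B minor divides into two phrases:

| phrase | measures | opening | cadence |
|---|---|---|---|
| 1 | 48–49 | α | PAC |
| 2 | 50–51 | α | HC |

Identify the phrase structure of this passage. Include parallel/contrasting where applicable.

The second phrase closes with a half cadence, which is not stronger than the first phrase's perfect authentic cadence; without a weak→strong cadential pair there is no antecedent–consequent relationship, so this is a phrase group rather than a period.

phrase group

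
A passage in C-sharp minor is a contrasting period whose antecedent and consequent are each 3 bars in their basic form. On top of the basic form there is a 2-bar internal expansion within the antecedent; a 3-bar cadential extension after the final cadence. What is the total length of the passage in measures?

11 measures

Basic contrasting period: 3 + 3 = 6 bars.
6 (basic form) + 2 (internal expansion) + 3 (cadential extension) = 11.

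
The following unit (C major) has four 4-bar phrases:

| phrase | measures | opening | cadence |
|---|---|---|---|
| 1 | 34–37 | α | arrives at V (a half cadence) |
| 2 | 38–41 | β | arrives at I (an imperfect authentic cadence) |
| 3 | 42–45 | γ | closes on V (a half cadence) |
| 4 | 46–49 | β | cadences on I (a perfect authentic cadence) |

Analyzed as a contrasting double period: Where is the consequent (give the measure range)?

In a double period the four phrases pair into a large antecedent (phrases 1–2, ending imperfect authentic cadence) and a large consequent (phrases 3–4, ending perfect authentic cadence). The consequent spans measures 42–49.

measures 42–49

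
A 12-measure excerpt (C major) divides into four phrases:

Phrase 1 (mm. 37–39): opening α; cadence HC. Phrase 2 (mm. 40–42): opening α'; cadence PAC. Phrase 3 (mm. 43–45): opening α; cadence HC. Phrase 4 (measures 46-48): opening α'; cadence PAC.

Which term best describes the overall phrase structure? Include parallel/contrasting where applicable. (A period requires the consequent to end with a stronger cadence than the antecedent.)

The cadence pattern HC–PAC–HC–PAC is weak–strong twice, and phrases 3–4 restate phrases 1–2: a period heard twice, not a double period (which would end weakly at phrase 2).

repeated period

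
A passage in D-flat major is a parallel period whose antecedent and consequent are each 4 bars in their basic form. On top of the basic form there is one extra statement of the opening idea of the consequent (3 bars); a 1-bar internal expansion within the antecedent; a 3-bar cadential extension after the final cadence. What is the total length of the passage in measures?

Basic parallel period: 4 + 4 = 8 bars.
8 (basic form) + 3 (extra statement) + 1 (internal expansion) + 3 (cadential extension) = 15.

15 measures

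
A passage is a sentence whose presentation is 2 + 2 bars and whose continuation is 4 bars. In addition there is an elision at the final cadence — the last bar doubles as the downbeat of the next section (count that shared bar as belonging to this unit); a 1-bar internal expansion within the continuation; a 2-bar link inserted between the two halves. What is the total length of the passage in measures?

11 measures

Basic sentence: 2 + 2 + 4 = 8 bars.
8 (basic form) + 1 (internal expansion) + 2 (link) = 11.
The elision shares a bar with the next section but does not change this unit's count.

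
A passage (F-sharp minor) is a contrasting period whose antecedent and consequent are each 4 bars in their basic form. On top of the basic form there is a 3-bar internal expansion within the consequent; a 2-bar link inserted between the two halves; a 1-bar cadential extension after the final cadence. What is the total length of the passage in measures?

14 measures

Basic contrasting period: 4 + 4 = 8 bars.
8 (basic form) + 3 (internal expansion) + 2 (link) + 1 (cadential extension) = 14.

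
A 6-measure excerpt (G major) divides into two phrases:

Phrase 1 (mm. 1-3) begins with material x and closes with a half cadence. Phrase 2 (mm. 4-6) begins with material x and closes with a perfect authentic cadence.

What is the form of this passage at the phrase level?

Phrase 1 ends with a half cadence (weaker) and phrase 2 with a perfect authentic cadence (stronger): antecedent + consequent = a period.
The two phrases open with the same material (x / x), so the period is parallel.

parallel period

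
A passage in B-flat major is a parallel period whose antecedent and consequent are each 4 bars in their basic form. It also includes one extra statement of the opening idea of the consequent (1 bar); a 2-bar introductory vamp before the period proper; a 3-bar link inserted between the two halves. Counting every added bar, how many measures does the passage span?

14 measures

Basic parallel period: 4 + 4 = 8 bars.
8 (basic form) + 1 (extra statement) + 2 (introduction) + 3 (link) = 14.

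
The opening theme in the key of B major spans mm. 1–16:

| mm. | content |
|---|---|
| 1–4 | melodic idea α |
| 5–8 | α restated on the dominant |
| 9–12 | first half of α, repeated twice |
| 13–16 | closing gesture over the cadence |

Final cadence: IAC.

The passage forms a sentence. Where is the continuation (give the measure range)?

measures 9–16

After the presentation (mm. 1-8), the continuation covers the fragmentation through the cadence: bars 9–16.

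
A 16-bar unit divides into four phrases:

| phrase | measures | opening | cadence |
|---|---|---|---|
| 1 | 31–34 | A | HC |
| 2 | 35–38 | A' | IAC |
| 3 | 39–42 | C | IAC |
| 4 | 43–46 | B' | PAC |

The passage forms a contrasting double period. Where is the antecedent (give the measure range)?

In a double period the four phrases pair into a large antecedent (phrases 1–2, ending imperfect authentic cadence) and a large consequent (phrases 3–4, ending perfect authentic cadence). The antecedent spans mm. 31–38.

measures 31–38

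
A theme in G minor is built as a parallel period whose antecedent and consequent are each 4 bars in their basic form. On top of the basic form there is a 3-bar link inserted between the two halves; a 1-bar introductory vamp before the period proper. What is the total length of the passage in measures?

Basic parallel period: 4 + 4 = 8 bars.
8 (basic form) + 3 (link) + 1 (introduction) = 12.

12 measures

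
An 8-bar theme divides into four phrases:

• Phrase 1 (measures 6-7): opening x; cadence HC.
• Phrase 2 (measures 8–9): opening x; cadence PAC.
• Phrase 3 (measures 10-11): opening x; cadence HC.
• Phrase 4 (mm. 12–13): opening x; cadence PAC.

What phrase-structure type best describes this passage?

The cadence pattern HC–PAC–HC–PAC is weak–strong twice, and phrases 3–4 restate phrases 1–2: a period heard twice, not a double period (which would end weakly at phrase 2).

repeated period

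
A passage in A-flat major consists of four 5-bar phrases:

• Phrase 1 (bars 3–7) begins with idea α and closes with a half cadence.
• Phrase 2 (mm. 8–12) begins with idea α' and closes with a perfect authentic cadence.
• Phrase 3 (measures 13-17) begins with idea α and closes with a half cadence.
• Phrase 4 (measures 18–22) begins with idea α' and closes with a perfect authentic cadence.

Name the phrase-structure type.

repeated period

The cadence pattern HC–PAC–HC–PAC is weak–strong twice, and phrases 3–4 restate phrases 1–2: a period heard twice, not a double period (which would end weakly at phrase 2).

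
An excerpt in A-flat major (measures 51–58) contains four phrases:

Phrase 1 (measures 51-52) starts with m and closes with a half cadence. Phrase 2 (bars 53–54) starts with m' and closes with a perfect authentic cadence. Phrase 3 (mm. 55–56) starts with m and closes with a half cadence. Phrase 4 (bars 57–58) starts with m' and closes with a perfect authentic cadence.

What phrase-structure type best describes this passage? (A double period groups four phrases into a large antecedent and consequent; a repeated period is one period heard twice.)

repeated period

The cadence pattern HC–PAC–HC–PAC is weak–strong twice, and phrases 3–4 restate phrases 1–2: a period heard twice, not a double period (which would end weakly at phrase 2).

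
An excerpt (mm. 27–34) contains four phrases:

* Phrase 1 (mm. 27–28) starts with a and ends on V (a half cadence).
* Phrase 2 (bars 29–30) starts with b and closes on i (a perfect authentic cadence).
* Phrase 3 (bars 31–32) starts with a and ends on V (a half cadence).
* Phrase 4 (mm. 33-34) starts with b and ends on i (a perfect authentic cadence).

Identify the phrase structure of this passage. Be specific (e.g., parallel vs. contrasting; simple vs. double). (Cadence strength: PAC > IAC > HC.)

repeated period

The cadence pattern HC–PAC–HC–PAC is weak–strong twice, and phrases 3–4 restate phrases 1–2: a period heard twice, not a double period (which would end weakly at phrase 2).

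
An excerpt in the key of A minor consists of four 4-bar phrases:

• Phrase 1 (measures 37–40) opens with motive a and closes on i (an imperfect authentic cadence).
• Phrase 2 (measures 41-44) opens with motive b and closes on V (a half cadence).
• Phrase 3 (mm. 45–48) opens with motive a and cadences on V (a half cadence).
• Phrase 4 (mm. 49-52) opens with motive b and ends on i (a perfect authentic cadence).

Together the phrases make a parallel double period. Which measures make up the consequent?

In a double period the first pair of phrases (ending half cadence) is the large antecedent and the second pair (ending perfect authentic cadence) is the large consequent; the consequent is measures 45–52.

measures 45–52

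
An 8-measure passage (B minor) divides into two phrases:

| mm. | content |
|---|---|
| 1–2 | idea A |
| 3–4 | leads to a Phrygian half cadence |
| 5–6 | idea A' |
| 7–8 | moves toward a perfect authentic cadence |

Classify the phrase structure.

parallel period

Phrase 1 ends with a Phrygian half cadence (weaker) and phrase 2 with a perfect authentic cadence (stronger): antecedent + consequent = a period.
The two phrases open with the same material (A / A'), so the period is parallel.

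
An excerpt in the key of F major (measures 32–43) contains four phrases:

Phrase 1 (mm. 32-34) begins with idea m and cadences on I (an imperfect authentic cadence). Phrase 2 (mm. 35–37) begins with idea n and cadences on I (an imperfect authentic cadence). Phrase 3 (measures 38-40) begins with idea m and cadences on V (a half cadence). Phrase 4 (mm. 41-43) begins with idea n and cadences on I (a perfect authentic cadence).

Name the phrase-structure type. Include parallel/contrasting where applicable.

parallel double period

Four phrases in two halves: the first half (bars 32–37) ends with an imperfect authentic cadence, the second (measures 38–43) with a perfect authentic cadence — a large antecedent–consequent pair, i.e. a double period.
Phrase 3 begins with the same material as phrase 1, making it parallel.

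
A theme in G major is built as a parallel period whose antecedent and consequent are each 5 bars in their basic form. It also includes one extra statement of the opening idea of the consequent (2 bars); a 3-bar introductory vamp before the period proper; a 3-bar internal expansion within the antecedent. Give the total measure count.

Basic parallel period: 5 + 5 = 10 bars.
10 (basic form) + 2 (extra statement) + 3 (introduction) + 3 (internal expansion) = 18.

18 measures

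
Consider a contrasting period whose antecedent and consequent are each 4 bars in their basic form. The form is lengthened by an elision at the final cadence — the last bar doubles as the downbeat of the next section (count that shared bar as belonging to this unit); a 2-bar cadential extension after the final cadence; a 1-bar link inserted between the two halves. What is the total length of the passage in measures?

11 measures

Basic contrasting period: 4 + 4 = 8 bars.
8 (basic form) + 2 (cadential extension) + 1 (link) = 11.
The elision shares a bar with the next section but does not change this unit's count.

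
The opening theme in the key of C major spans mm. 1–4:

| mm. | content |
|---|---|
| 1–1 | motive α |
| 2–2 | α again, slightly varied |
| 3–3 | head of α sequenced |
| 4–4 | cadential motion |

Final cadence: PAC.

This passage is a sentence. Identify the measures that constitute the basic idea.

measures 1–1

The presentation of a sentence is the basic idea (m. 1) plus its repetition (m. 2); the basic idea is therefore measure 1.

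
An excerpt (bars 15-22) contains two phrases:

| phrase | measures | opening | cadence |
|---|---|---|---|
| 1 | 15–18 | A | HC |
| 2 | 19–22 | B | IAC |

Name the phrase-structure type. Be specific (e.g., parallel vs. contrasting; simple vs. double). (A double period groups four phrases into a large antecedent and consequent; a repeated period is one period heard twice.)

Phrase 1 ends with a half cadence (weaker) and phrase 2 with an imperfect authentic cadence (stronger): antecedent + consequent = a period.
The two phrases open with different material (A / B), so the period is contrasting.

contrasting period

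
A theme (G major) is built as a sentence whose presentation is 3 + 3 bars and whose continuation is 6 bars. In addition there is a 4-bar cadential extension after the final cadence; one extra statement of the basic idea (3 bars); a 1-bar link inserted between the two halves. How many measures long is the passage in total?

Basic sentence: 3 + 3 + 6 = 12 bars.
12 (basic form) + 4 (cadential extension) + 3 (extra statement) + 1 (link) = 20.

20 measures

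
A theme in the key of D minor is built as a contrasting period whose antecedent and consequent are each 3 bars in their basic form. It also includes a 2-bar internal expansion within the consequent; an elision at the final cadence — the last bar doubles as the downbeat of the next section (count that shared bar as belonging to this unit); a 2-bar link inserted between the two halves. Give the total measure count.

10 measures

Basic contrasting period: 3 + 3 = 6 bars.
6 (basic form) + 2 (internal expansion) + 2 (link) = 10.
The elision shares a bar with the next section but does not change this unit's count.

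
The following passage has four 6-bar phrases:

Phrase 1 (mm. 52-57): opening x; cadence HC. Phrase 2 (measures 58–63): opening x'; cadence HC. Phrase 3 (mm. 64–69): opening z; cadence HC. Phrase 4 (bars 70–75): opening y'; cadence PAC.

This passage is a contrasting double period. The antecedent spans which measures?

In a double period the four phrases pair into a large antecedent (phrases 1–2, ending half cadence) and a large consequent (phrases 3–4, ending perfect authentic cadence). The antecedent spans mm. 52–63.

measures 52–63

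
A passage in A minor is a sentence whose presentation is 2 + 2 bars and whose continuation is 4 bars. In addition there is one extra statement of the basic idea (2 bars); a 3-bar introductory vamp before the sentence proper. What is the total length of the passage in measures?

13 measures

Basic sentence: 2 + 2 + 4 = 8 bars.
8 (basic form) + 2 (extra statement) + 3 (introduction) = 13.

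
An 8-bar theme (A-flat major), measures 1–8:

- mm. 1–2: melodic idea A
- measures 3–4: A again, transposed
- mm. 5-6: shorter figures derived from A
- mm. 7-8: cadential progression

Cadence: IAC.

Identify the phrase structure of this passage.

Basic idea (bars 1-2) + its repetition (bars 3–4) form the presentation; fragmentation and cadence (mm. 5-8) form the continuation — the 8-bar whole is a sentence.

sentence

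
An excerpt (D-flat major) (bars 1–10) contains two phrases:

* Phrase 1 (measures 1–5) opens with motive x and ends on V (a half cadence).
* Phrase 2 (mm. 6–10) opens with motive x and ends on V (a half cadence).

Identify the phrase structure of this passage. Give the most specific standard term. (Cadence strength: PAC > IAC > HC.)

Both phrases have the same opening (x) and the same cadence (half cadence): the second is a restatement, not a consequent, so this is a repeated phrase rather than a period.

repeated phrase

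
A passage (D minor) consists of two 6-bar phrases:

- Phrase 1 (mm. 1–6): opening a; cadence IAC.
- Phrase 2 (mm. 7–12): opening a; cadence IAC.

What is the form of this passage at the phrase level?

repeated phrase

Both phrases have the same opening (a) and the same cadence (imperfect authentic cadence): the second is a restatement, not a consequent, so this is a repeated phrase rather than a period.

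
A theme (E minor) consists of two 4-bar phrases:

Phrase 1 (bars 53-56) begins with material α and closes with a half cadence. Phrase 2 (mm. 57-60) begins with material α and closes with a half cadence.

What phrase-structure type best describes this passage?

Both phrases have the same opening (α) and the same cadence (half cadence): the second is a restatement, not a consequent, so this is a repeated phrase rather than a period.

repeated phrase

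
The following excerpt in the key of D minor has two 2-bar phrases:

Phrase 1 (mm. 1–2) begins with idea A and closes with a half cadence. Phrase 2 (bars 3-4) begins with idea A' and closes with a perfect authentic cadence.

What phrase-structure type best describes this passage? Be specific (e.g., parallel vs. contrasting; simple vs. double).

parallel period

Phrase 1 ends with a half cadence (weaker) and phrase 2 with a perfect authentic cadence (stronger): antecedent + consequent = a period.
The two phrases open with the same material (A / A'), so the period is parallel.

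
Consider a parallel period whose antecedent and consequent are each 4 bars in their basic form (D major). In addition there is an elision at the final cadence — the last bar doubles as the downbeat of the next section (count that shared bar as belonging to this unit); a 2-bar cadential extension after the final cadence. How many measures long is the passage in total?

10 measures

Basic parallel period: 4 + 4 = 8 bars.
8 (basic form) + 2 (cadential extension) = 10.
The elision shares a bar with the next section but does not change this unit's count.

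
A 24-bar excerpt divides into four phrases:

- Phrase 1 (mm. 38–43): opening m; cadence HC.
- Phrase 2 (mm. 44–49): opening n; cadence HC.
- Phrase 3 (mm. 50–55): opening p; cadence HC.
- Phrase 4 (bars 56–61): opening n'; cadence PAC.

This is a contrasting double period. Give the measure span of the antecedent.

measures 38–49

In a double period the first pair of phrases (ending half cadence) is the large antecedent and the second pair (ending perfect authentic cadence) is the large consequent; the antecedent is measures 38–49.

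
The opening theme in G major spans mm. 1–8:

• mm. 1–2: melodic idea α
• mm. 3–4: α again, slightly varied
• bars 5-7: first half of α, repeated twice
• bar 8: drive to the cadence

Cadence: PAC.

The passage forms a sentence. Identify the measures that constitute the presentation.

measures 1–4

The presentation of a sentence is the basic idea (measures 1–2) plus its repetition (measures 3-4); the presentation is therefore bars 1-4.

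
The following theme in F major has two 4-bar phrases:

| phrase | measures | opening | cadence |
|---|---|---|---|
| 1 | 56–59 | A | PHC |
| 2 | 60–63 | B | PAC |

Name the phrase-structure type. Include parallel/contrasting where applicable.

contrasting period

Phrase 1 ends with a Phrygian half cadence (weaker) and phrase 2 with a perfect authentic cadence (stronger): antecedent + consequent = a period.
The two phrases open with different material (A / B), so the period is contrasting.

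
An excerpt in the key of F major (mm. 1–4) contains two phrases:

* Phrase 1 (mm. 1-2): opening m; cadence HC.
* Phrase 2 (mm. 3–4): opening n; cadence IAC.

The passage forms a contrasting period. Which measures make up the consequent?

The phrase ending with the weaker cadence (half cadence) is the antecedent; the one ending more conclusively (imperfect authentic cadence) is the consequent. The consequent is measures 3–4.

measures 3–4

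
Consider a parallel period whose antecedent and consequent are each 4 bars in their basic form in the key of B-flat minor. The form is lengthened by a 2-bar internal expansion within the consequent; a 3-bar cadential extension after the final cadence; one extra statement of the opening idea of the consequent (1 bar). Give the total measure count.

Basic parallel period: 4 + 4 = 8 bars.
8 (basic form) + 2 (internal expansion) + 3 (cadential extension) + 1 (extra statement) = 14.

14 measures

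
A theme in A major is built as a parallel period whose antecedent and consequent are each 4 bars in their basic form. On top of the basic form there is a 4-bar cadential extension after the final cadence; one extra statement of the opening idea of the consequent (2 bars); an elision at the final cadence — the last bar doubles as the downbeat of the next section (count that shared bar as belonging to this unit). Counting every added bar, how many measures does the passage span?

14 measures

Basic parallel period: 4 + 4 = 8 bars.
8 (basic form) + 4 (cadential extension) + 2 (extra statement) = 14.
The elision shares a bar with the next section but does not change this unit's count.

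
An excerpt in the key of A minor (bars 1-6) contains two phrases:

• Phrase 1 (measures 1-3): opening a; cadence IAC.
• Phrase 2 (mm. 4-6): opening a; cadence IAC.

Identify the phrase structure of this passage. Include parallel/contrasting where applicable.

repeated phrase

Both phrases have the same opening (a) and the same cadence (imperfect authentic cadence): the second is a restatement, not a consequent, so this is a repeated phrase rather than a period.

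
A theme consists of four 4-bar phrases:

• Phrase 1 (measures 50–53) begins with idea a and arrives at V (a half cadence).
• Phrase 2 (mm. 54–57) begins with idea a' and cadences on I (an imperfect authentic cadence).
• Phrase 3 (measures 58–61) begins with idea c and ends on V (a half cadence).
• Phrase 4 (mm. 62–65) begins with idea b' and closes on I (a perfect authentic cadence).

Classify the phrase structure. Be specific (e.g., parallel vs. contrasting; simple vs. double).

Four phrases in two halves: the first half (mm. 50–57) ends with an imperfect authentic cadence, the second (mm. 58–65) with a perfect authentic cadence — a large antecedent–consequent pair, i.e. a double period.
Phrase 3 begins with different material from phrase 1, making it contrasting.

contrasting double period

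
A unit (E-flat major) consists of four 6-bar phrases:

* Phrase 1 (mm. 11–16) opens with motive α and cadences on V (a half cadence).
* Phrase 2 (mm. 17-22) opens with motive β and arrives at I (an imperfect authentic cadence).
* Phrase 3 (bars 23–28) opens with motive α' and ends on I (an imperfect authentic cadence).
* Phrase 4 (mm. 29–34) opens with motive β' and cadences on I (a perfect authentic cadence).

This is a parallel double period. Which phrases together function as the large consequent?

phrases 3 and 4

In a double period the first pair of phrases (ending imperfect authentic cadence) is the large antecedent and the second pair (ending perfect authentic cadence) is the large consequent; the consequent is phrases 3 and 4.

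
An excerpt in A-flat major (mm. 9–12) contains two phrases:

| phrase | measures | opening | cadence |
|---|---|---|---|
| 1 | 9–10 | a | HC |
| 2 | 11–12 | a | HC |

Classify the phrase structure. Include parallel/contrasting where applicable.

Both phrases have the same opening (a) and the same cadence (half cadence): the second is a restatement, not a consequent, so this is a repeated phrase rather than a period.

repeated phrase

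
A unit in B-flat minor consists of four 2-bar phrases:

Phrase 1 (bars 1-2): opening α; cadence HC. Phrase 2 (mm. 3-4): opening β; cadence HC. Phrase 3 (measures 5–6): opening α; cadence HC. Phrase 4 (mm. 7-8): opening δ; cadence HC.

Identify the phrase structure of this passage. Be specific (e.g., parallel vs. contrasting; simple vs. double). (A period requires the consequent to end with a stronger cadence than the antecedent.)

phrase group

Phrase 4 ends with a half cadence, no stronger than phrase 2's half cadence, so the four phrases do not form a double period; nor do phrases 3–4 duplicate 1–2, so it is not a repeated period. With no phrase reaching a conclusive cadence, the passage is a phrase group.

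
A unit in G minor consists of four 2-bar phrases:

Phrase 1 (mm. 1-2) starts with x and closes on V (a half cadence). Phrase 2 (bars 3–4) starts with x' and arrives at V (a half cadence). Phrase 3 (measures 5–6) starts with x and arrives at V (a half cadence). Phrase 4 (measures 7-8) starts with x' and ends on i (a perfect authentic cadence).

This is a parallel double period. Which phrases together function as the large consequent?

phrases 3 and 4

In a double period the first pair of phrases (ending half cadence) is the large antecedent and the second pair (ending perfect authentic cadence) is the large consequent; the consequent is phrases 3 and 4.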